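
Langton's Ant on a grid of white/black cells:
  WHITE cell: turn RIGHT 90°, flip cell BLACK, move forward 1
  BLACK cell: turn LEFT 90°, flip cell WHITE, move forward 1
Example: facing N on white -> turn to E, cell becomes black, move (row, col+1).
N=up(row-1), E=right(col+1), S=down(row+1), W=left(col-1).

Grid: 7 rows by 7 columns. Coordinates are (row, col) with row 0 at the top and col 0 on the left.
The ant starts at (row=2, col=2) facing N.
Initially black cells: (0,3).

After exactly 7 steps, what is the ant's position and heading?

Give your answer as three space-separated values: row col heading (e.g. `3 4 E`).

Step 1: on WHITE (2,2): turn R to E, flip to black, move to (2,3). |black|=2
Step 2: on WHITE (2,3): turn R to S, flip to black, move to (3,3). |black|=3
Step 3: on WHITE (3,3): turn R to W, flip to black, move to (3,2). |black|=4
Step 4: on WHITE (3,2): turn R to N, flip to black, move to (2,2). |black|=5
Step 5: on BLACK (2,2): turn L to W, flip to white, move to (2,1). |black|=4
Step 6: on WHITE (2,1): turn R to N, flip to black, move to (1,1). |black|=5
Step 7: on WHITE (1,1): turn R to E, flip to black, move to (1,2). |black|=6

Answer: 1 2 E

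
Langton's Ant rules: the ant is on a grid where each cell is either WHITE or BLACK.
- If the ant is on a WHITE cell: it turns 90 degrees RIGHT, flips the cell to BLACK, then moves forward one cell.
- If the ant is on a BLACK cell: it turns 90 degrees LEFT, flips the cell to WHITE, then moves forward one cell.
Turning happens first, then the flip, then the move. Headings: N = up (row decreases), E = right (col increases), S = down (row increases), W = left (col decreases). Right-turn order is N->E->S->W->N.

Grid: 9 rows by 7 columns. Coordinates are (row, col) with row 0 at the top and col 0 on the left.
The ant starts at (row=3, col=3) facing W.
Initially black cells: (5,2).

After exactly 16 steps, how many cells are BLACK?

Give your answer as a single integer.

Answer: 9

Derivation:
Step 1: on WHITE (3,3): turn R to N, flip to black, move to (2,3). |black|=2
Step 2: on WHITE (2,3): turn R to E, flip to black, move to (2,4). |black|=3
Step 3: on WHITE (2,4): turn R to S, flip to black, move to (3,4). |black|=4
Step 4: on WHITE (3,4): turn R to W, flip to black, move to (3,3). |black|=5
Step 5: on BLACK (3,3): turn L to S, flip to white, move to (4,3). |black|=4
Step 6: on WHITE (4,3): turn R to W, flip to black, move to (4,2). |black|=5
Step 7: on WHITE (4,2): turn R to N, flip to black, move to (3,2). |black|=6
Step 8: on WHITE (3,2): turn R to E, flip to black, move to (3,3). |black|=7
Step 9: on WHITE (3,3): turn R to S, flip to black, move to (4,3). |black|=8
Step 10: on BLACK (4,3): turn L to E, flip to white, move to (4,4). |black|=7
Step 11: on WHITE (4,4): turn R to S, flip to black, move to (5,4). |black|=8
Step 12: on WHITE (5,4): turn R to W, flip to black, move to (5,3). |black|=9
Step 13: on WHITE (5,3): turn R to N, flip to black, move to (4,3). |black|=10
Step 14: on WHITE (4,3): turn R to E, flip to black, move to (4,4). |black|=11
Step 15: on BLACK (4,4): turn L to N, flip to white, move to (3,4). |black|=10
Step 16: on BLACK (3,4): turn L to W, flip to white, move to (3,3). |black|=9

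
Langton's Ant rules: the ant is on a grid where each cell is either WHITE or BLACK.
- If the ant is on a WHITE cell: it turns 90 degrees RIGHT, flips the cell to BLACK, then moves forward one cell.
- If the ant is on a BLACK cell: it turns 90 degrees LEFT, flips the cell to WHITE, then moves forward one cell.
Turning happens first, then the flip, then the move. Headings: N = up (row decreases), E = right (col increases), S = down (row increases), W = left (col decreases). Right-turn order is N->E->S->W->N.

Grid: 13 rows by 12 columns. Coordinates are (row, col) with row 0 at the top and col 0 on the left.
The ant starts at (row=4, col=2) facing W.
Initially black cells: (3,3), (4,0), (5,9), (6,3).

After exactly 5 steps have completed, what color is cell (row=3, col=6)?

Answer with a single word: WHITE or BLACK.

Answer: WHITE

Derivation:
Step 1: on WHITE (4,2): turn R to N, flip to black, move to (3,2). |black|=5
Step 2: on WHITE (3,2): turn R to E, flip to black, move to (3,3). |black|=6
Step 3: on BLACK (3,3): turn L to N, flip to white, move to (2,3). |black|=5
Step 4: on WHITE (2,3): turn R to E, flip to black, move to (2,4). |black|=6
Step 5: on WHITE (2,4): turn R to S, flip to black, move to (3,4). |black|=7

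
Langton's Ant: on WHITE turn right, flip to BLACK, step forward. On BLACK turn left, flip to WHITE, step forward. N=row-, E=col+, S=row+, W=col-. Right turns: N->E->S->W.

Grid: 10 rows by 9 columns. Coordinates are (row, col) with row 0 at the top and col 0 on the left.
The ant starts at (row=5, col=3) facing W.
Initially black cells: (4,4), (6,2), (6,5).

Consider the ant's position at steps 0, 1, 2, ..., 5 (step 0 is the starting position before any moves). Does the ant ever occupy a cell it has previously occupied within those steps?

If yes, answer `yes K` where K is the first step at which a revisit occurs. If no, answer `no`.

Step 1: on WHITE (5,3): turn R to N, flip to black, move to (4,3). |black|=4 — new cell
Step 2: on WHITE (4,3): turn R to E, flip to black, move to (4,4). |black|=5 — new cell
Step 3: on BLACK (4,4): turn L to N, flip to white, move to (3,4). |black|=4 — new cell
Step 4: on WHITE (3,4): turn R to E, flip to black, move to (3,5). |black|=5 — new cell
Step 5: on WHITE (3,5): turn R to S, flip to black, move to (4,5). |black|=6 — new cell
No revisit within 5 steps.

Answer: no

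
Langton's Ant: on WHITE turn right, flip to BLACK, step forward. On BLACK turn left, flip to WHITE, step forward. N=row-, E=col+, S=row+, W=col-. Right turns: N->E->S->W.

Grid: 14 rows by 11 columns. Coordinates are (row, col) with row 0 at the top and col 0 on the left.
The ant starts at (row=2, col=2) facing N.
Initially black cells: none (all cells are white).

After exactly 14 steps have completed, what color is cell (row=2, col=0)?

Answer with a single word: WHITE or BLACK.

Answer: BLACK

Derivation:
Step 1: on WHITE (2,2): turn R to E, flip to black, move to (2,3). |black|=1
Step 2: on WHITE (2,3): turn R to S, flip to black, move to (3,3). |black|=2
Step 3: on WHITE (3,3): turn R to W, flip to black, move to (3,2). |black|=3
Step 4: on WHITE (3,2): turn R to N, flip to black, move to (2,2). |black|=4
Step 5: on BLACK (2,2): turn L to W, flip to white, move to (2,1). |black|=3
Step 6: on WHITE (2,1): turn R to N, flip to black, move to (1,1). |black|=4
Step 7: on WHITE (1,1): turn R to E, flip to black, move to (1,2). |black|=5
Step 8: on WHITE (1,2): turn R to S, flip to black, move to (2,2). |black|=6
Step 9: on WHITE (2,2): turn R to W, flip to black, move to (2,1). |black|=7
Step 10: on BLACK (2,1): turn L to S, flip to white, move to (3,1). |black|=6
Step 11: on WHITE (3,1): turn R to W, flip to black, move to (3,0). |black|=7
Step 12: on WHITE (3,0): turn R to N, flip to black, move to (2,0). |black|=8
Step 13: on WHITE (2,0): turn R to E, flip to black, move to (2,1). |black|=9
Step 14: on WHITE (2,1): turn R to S, flip to black, move to (3,1). |black|=10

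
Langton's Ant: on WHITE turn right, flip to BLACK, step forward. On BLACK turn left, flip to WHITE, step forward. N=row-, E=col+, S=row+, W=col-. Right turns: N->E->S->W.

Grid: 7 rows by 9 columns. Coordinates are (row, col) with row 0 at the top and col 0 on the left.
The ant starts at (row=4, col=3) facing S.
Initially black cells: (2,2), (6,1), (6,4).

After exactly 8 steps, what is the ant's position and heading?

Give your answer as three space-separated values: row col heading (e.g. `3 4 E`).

Answer: 4 3 N

Derivation:
Step 1: on WHITE (4,3): turn R to W, flip to black, move to (4,2). |black|=4
Step 2: on WHITE (4,2): turn R to N, flip to black, move to (3,2). |black|=5
Step 3: on WHITE (3,2): turn R to E, flip to black, move to (3,3). |black|=6
Step 4: on WHITE (3,3): turn R to S, flip to black, move to (4,3). |black|=7
Step 5: on BLACK (4,3): turn L to E, flip to white, move to (4,4). |black|=6
Step 6: on WHITE (4,4): turn R to S, flip to black, move to (5,4). |black|=7
Step 7: on WHITE (5,4): turn R to W, flip to black, move to (5,3). |black|=8
Step 8: on WHITE (5,3): turn R to N, flip to black, move to (4,3). |black|=9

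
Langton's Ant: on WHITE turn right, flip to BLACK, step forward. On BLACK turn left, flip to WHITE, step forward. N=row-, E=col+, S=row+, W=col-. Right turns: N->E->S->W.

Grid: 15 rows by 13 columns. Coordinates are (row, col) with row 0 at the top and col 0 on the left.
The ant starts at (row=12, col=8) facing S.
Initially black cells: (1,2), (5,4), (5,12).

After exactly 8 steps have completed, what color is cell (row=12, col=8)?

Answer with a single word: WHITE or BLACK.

Step 1: on WHITE (12,8): turn R to W, flip to black, move to (12,7). |black|=4
Step 2: on WHITE (12,7): turn R to N, flip to black, move to (11,7). |black|=5
Step 3: on WHITE (11,7): turn R to E, flip to black, move to (11,8). |black|=6
Step 4: on WHITE (11,8): turn R to S, flip to black, move to (12,8). |black|=7
Step 5: on BLACK (12,8): turn L to E, flip to white, move to (12,9). |black|=6
Step 6: on WHITE (12,9): turn R to S, flip to black, move to (13,9). |black|=7
Step 7: on WHITE (13,9): turn R to W, flip to black, move to (13,8). |black|=8
Step 8: on WHITE (13,8): turn R to N, flip to black, move to (12,8). |black|=9

Answer: WHITE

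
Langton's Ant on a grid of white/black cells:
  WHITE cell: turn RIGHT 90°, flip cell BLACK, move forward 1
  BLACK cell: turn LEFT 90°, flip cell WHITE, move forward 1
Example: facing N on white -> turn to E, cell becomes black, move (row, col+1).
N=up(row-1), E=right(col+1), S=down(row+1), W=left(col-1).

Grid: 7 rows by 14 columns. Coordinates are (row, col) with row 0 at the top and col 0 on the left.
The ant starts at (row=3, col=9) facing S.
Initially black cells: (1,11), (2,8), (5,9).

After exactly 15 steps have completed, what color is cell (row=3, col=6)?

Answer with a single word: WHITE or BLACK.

Answer: BLACK

Derivation:
Step 1: on WHITE (3,9): turn R to W, flip to black, move to (3,8). |black|=4
Step 2: on WHITE (3,8): turn R to N, flip to black, move to (2,8). |black|=5
Step 3: on BLACK (2,8): turn L to W, flip to white, move to (2,7). |black|=4
Step 4: on WHITE (2,7): turn R to N, flip to black, move to (1,7). |black|=5
Step 5: on WHITE (1,7): turn R to E, flip to black, move to (1,8). |black|=6
Step 6: on WHITE (1,8): turn R to S, flip to black, move to (2,8). |black|=7
Step 7: on WHITE (2,8): turn R to W, flip to black, move to (2,7). |black|=8
Step 8: on BLACK (2,7): turn L to S, flip to white, move to (3,7). |black|=7
Step 9: on WHITE (3,7): turn R to W, flip to black, move to (3,6). |black|=8
Step 10: on WHITE (3,6): turn R to N, flip to black, move to (2,6). |black|=9
Step 11: on WHITE (2,6): turn R to E, flip to black, move to (2,7). |black|=10
Step 12: on WHITE (2,7): turn R to S, flip to black, move to (3,7). |black|=11
Step 13: on BLACK (3,7): turn L to E, flip to white, move to (3,8). |black|=10
Step 14: on BLACK (3,8): turn L to N, flip to white, move to (2,8). |black|=9
Step 15: on BLACK (2,8): turn L to W, flip to white, move to (2,7). |black|=8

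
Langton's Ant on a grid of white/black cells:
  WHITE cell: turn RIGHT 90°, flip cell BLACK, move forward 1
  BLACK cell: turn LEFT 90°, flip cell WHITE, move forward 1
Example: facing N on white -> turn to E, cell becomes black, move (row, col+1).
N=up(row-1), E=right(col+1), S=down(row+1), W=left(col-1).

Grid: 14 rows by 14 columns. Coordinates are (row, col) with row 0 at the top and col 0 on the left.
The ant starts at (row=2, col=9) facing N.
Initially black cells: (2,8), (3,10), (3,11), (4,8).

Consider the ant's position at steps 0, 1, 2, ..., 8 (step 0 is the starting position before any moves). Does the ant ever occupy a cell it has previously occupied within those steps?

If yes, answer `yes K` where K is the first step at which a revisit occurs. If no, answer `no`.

Step 1: on WHITE (2,9): turn R to E, flip to black, move to (2,10). |black|=5 — new cell
Step 2: on WHITE (2,10): turn R to S, flip to black, move to (3,10). |black|=6 — new cell
Step 3: on BLACK (3,10): turn L to E, flip to white, move to (3,11). |black|=5 — new cell
Step 4: on BLACK (3,11): turn L to N, flip to white, move to (2,11). |black|=4 — new cell
Step 5: on WHITE (2,11): turn R to E, flip to black, move to (2,12). |black|=5 — new cell
Step 6: on WHITE (2,12): turn R to S, flip to black, move to (3,12). |black|=6 — new cell
Step 7: on WHITE (3,12): turn R to W, flip to black, move to (3,11). |black|=7 — REVISIT

Answer: yes 7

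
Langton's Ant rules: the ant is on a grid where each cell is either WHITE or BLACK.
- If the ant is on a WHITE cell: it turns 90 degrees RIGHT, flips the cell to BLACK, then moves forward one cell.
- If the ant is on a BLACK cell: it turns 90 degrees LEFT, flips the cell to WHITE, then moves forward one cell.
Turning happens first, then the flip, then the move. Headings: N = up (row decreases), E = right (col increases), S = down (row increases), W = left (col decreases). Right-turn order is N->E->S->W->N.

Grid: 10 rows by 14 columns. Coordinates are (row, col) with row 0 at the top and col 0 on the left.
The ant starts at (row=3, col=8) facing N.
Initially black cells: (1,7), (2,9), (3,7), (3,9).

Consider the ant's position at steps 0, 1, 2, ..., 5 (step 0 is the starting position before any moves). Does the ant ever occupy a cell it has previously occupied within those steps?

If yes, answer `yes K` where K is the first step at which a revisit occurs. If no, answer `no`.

Answer: no

Derivation:
Step 1: on WHITE (3,8): turn R to E, flip to black, move to (3,9). |black|=5 — new cell
Step 2: on BLACK (3,9): turn L to N, flip to white, move to (2,9). |black|=4 — new cell
Step 3: on BLACK (2,9): turn L to W, flip to white, move to (2,8). |black|=3 — new cell
Step 4: on WHITE (2,8): turn R to N, flip to black, move to (1,8). |black|=4 — new cell
Step 5: on WHITE (1,8): turn R to E, flip to black, move to (1,9). |black|=5 — new cell
No revisit within 5 steps.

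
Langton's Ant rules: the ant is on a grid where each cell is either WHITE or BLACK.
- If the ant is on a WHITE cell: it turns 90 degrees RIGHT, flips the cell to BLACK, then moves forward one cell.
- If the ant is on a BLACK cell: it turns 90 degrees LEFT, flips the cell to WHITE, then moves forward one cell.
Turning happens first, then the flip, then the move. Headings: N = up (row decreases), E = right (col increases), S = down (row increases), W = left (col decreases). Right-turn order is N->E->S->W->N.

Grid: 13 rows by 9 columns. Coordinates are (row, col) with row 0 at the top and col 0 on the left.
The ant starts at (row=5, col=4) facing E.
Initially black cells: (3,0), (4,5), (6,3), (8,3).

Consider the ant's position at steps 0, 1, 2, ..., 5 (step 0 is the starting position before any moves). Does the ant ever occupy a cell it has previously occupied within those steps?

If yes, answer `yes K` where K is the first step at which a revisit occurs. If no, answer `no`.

Answer: no

Derivation:
Step 1: on WHITE (5,4): turn R to S, flip to black, move to (6,4). |black|=5 — new cell
Step 2: on WHITE (6,4): turn R to W, flip to black, move to (6,3). |black|=6 — new cell
Step 3: on BLACK (6,3): turn L to S, flip to white, move to (7,3). |black|=5 — new cell
Step 4: on WHITE (7,3): turn R to W, flip to black, move to (7,2). |black|=6 — new cell
Step 5: on WHITE (7,2): turn R to N, flip to black, move to (6,2). |black|=7 — new cell
No revisit within 5 steps.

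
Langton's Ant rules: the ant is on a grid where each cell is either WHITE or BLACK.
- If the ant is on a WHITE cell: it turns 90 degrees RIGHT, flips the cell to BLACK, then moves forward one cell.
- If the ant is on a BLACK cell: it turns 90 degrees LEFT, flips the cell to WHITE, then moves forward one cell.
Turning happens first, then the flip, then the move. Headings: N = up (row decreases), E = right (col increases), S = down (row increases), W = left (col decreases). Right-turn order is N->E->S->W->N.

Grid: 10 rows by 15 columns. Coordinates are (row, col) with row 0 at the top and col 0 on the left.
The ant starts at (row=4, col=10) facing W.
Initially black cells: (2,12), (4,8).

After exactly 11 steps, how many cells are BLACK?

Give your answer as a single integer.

Answer: 9

Derivation:
Step 1: on WHITE (4,10): turn R to N, flip to black, move to (3,10). |black|=3
Step 2: on WHITE (3,10): turn R to E, flip to black, move to (3,11). |black|=4
Step 3: on WHITE (3,11): turn R to S, flip to black, move to (4,11). |black|=5
Step 4: on WHITE (4,11): turn R to W, flip to black, move to (4,10). |black|=6
Step 5: on BLACK (4,10): turn L to S, flip to white, move to (5,10). |black|=5
Step 6: on WHITE (5,10): turn R to W, flip to black, move to (5,9). |black|=6
Step 7: on WHITE (5,9): turn R to N, flip to black, move to (4,9). |black|=7
Step 8: on WHITE (4,9): turn R to E, flip to black, move to (4,10). |black|=8
Step 9: on WHITE (4,10): turn R to S, flip to black, move to (5,10). |black|=9
Step 10: on BLACK (5,10): turn L to E, flip to white, move to (5,11). |black|=8
Step 11: on WHITE (5,11): turn R to S, flip to black, move to (6,11). |black|=9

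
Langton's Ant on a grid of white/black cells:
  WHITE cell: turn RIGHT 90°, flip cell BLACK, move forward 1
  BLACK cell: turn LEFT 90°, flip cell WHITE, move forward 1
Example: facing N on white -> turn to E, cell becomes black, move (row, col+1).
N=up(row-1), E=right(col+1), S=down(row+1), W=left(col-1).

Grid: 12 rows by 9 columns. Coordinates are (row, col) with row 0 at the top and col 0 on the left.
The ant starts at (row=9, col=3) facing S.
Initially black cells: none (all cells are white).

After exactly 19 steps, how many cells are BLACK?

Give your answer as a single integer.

Answer: 7

Derivation:
Step 1: on WHITE (9,3): turn R to W, flip to black, move to (9,2). |black|=1
Step 2: on WHITE (9,2): turn R to N, flip to black, move to (8,2). |black|=2
Step 3: on WHITE (8,2): turn R to E, flip to black, move to (8,3). |black|=3
Step 4: on WHITE (8,3): turn R to S, flip to black, move to (9,3). |black|=4
Step 5: on BLACK (9,3): turn L to E, flip to white, move to (9,4). |black|=3
Step 6: on WHITE (9,4): turn R to S, flip to black, move to (10,4). |black|=4
Step 7: on WHITE (10,4): turn R to W, flip to black, move to (10,3). |black|=5
Step 8: on WHITE (10,3): turn R to N, flip to black, move to (9,3). |black|=6
Step 9: on WHITE (9,3): turn R to E, flip to black, move to (9,4). |black|=7
Step 10: on BLACK (9,4): turn L to N, flip to white, move to (8,4). |black|=6
Step 11: on WHITE (8,4): turn R to E, flip to black, move to (8,5). |black|=7
Step 12: on WHITE (8,5): turn R to S, flip to black, move to (9,5). |black|=8
Step 13: on WHITE (9,5): turn R to W, flip to black, move to (9,4). |black|=9
Step 14: on WHITE (9,4): turn R to N, flip to black, move to (8,4). |black|=10
Step 15: on BLACK (8,4): turn L to W, flip to white, move to (8,3). |black|=9
Step 16: on BLACK (8,3): turn L to S, flip to white, move to (9,3). |black|=8
Step 17: on BLACK (9,3): turn L to E, flip to white, move to (9,4). |black|=7
Step 18: on BLACK (9,4): turn L to N, flip to white, move to (8,4). |black|=6
Step 19: on WHITE (8,4): turn R to E, flip to black, move to (8,5). |black|=7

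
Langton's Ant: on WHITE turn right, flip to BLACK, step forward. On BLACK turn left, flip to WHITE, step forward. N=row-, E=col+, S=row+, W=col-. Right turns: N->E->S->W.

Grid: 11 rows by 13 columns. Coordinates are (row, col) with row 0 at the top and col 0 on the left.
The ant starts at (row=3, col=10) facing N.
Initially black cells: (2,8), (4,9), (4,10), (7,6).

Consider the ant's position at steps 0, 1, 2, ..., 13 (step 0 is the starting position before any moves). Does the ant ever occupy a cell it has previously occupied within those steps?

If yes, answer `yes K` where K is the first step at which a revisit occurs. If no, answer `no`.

Answer: yes 10

Derivation:
Step 1: on WHITE (3,10): turn R to E, flip to black, move to (3,11). |black|=5 — new cell
Step 2: on WHITE (3,11): turn R to S, flip to black, move to (4,11). |black|=6 — new cell
Step 3: on WHITE (4,11): turn R to W, flip to black, move to (4,10). |black|=7 — new cell
Step 4: on BLACK (4,10): turn L to S, flip to white, move to (5,10). |black|=6 — new cell
Step 5: on WHITE (5,10): turn R to W, flip to black, move to (5,9). |black|=7 — new cell
Step 6: on WHITE (5,9): turn R to N, flip to black, move to (4,9). |black|=8 — new cell
Step 7: on BLACK (4,9): turn L to W, flip to white, move to (4,8). |black|=7 — new cell
Step 8: on WHITE (4,8): turn R to N, flip to black, move to (3,8). |black|=8 — new cell
Step 9: on WHITE (3,8): turn R to E, flip to black, move to (3,9). |black|=9 — new cell
Step 10: on WHITE (3,9): turn R to S, flip to black, move to (4,9). |black|=10 — REVISIT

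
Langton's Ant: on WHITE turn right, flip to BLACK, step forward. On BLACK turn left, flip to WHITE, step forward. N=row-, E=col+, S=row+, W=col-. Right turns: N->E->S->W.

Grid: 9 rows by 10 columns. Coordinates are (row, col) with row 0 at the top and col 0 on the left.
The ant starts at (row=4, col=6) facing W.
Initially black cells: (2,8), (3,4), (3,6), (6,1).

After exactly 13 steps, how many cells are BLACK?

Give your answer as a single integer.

Answer: 11

Derivation:
Step 1: on WHITE (4,6): turn R to N, flip to black, move to (3,6). |black|=5
Step 2: on BLACK (3,6): turn L to W, flip to white, move to (3,5). |black|=4
Step 3: on WHITE (3,5): turn R to N, flip to black, move to (2,5). |black|=5
Step 4: on WHITE (2,5): turn R to E, flip to black, move to (2,6). |black|=6
Step 5: on WHITE (2,6): turn R to S, flip to black, move to (3,6). |black|=7
Step 6: on WHITE (3,6): turn R to W, flip to black, move to (3,5). |black|=8
Step 7: on BLACK (3,5): turn L to S, flip to white, move to (4,5). |black|=7
Step 8: on WHITE (4,5): turn R to W, flip to black, move to (4,4). |black|=8
Step 9: on WHITE (4,4): turn R to N, flip to black, move to (3,4). |black|=9
Step 10: on BLACK (3,4): turn L to W, flip to white, move to (3,3). |black|=8
Step 11: on WHITE (3,3): turn R to N, flip to black, move to (2,3). |black|=9
Step 12: on WHITE (2,3): turn R to E, flip to black, move to (2,4). |black|=10
Step 13: on WHITE (2,4): turn R to S, flip to black, move to (3,4). |black|=11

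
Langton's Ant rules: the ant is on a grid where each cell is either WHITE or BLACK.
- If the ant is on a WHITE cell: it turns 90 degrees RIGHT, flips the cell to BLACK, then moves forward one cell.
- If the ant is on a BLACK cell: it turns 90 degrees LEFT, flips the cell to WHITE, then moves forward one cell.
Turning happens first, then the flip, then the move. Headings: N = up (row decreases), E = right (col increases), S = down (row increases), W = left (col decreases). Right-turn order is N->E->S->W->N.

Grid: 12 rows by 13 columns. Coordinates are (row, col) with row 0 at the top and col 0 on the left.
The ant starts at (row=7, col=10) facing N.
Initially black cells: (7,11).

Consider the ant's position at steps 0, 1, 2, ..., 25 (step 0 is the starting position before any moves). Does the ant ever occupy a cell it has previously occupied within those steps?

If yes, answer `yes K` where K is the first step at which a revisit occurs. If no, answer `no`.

Answer: yes 5

Derivation:
Step 1: on WHITE (7,10): turn R to E, flip to black, move to (7,11). |black|=2 — new cell
Step 2: on BLACK (7,11): turn L to N, flip to white, move to (6,11). |black|=1 — new cell
Step 3: on WHITE (6,11): turn R to E, flip to black, move to (6,12). |black|=2 — new cell
Step 4: on WHITE (6,12): turn R to S, flip to black, move to (7,12). |black|=3 — new cell
Step 5: on WHITE (7,12): turn R to W, flip to black, move to (7,11). |black|=4 — REVISIT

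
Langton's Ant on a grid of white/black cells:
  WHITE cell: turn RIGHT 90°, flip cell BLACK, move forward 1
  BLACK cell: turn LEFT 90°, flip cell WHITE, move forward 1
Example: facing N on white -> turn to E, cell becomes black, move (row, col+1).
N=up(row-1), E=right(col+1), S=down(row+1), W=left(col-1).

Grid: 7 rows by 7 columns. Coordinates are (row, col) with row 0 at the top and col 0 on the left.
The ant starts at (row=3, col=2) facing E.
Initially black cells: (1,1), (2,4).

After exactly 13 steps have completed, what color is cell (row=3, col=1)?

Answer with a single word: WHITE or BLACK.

Step 1: on WHITE (3,2): turn R to S, flip to black, move to (4,2). |black|=3
Step 2: on WHITE (4,2): turn R to W, flip to black, move to (4,1). |black|=4
Step 3: on WHITE (4,1): turn R to N, flip to black, move to (3,1). |black|=5
Step 4: on WHITE (3,1): turn R to E, flip to black, move to (3,2). |black|=6
Step 5: on BLACK (3,2): turn L to N, flip to white, move to (2,2). |black|=5
Step 6: on WHITE (2,2): turn R to E, flip to black, move to (2,3). |black|=6
Step 7: on WHITE (2,3): turn R to S, flip to black, move to (3,3). |black|=7
Step 8: on WHITE (3,3): turn R to W, flip to black, move to (3,2). |black|=8
Step 9: on WHITE (3,2): turn R to N, flip to black, move to (2,2). |black|=9
Step 10: on BLACK (2,2): turn L to W, flip to white, move to (2,1). |black|=8
Step 11: on WHITE (2,1): turn R to N, flip to black, move to (1,1). |black|=9
Step 12: on BLACK (1,1): turn L to W, flip to white, move to (1,0). |black|=8
Step 13: on WHITE (1,0): turn R to N, flip to black, move to (0,0). |black|=9

Answer: BLACK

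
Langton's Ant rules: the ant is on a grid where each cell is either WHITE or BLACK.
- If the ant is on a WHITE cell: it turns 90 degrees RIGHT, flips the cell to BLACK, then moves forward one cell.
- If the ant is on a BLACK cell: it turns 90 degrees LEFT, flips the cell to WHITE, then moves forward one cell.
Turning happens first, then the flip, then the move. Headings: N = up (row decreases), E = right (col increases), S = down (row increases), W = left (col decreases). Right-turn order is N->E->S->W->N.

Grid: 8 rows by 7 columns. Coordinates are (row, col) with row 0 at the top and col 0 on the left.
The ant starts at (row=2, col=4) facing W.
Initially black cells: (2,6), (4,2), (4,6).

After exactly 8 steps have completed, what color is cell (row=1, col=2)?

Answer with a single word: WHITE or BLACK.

Step 1: on WHITE (2,4): turn R to N, flip to black, move to (1,4). |black|=4
Step 2: on WHITE (1,4): turn R to E, flip to black, move to (1,5). |black|=5
Step 3: on WHITE (1,5): turn R to S, flip to black, move to (2,5). |black|=6
Step 4: on WHITE (2,5): turn R to W, flip to black, move to (2,4). |black|=7
Step 5: on BLACK (2,4): turn L to S, flip to white, move to (3,4). |black|=6
Step 6: on WHITE (3,4): turn R to W, flip to black, move to (3,3). |black|=7
Step 7: on WHITE (3,3): turn R to N, flip to black, move to (2,3). |black|=8
Step 8: on WHITE (2,3): turn R to E, flip to black, move to (2,4). |black|=9

Answer: WHITE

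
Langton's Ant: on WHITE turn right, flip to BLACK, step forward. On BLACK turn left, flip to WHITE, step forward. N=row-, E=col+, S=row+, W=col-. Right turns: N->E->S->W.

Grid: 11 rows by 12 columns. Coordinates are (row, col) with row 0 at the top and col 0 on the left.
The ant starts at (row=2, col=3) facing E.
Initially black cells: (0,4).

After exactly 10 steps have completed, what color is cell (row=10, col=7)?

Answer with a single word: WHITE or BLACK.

Step 1: on WHITE (2,3): turn R to S, flip to black, move to (3,3). |black|=2
Step 2: on WHITE (3,3): turn R to W, flip to black, move to (3,2). |black|=3
Step 3: on WHITE (3,2): turn R to N, flip to black, move to (2,2). |black|=4
Step 4: on WHITE (2,2): turn R to E, flip to black, move to (2,3). |black|=5
Step 5: on BLACK (2,3): turn L to N, flip to white, move to (1,3). |black|=4
Step 6: on WHITE (1,3): turn R to E, flip to black, move to (1,4). |black|=5
Step 7: on WHITE (1,4): turn R to S, flip to black, move to (2,4). |black|=6
Step 8: on WHITE (2,4): turn R to W, flip to black, move to (2,3). |black|=7
Step 9: on WHITE (2,3): turn R to N, flip to black, move to (1,3). |black|=8
Step 10: on BLACK (1,3): turn L to W, flip to white, move to (1,2). |black|=7

Answer: WHITE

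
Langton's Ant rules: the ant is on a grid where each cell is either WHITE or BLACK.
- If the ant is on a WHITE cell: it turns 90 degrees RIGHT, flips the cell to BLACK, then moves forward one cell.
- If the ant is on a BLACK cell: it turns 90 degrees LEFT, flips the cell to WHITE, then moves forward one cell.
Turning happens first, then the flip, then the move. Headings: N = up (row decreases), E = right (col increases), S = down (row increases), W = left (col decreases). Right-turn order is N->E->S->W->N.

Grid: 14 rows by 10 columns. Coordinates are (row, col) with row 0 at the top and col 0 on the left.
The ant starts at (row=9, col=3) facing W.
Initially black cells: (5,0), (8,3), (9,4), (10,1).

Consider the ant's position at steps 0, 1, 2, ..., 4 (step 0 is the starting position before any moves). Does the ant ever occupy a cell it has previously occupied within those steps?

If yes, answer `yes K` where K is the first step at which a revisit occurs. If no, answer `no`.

Answer: no

Derivation:
Step 1: on WHITE (9,3): turn R to N, flip to black, move to (8,3). |black|=5 — new cell
Step 2: on BLACK (8,3): turn L to W, flip to white, move to (8,2). |black|=4 — new cell
Step 3: on WHITE (8,2): turn R to N, flip to black, move to (7,2). |black|=5 — new cell
Step 4: on WHITE (7,2): turn R to E, flip to black, move to (7,3). |black|=6 — new cell
No revisit within 4 steps.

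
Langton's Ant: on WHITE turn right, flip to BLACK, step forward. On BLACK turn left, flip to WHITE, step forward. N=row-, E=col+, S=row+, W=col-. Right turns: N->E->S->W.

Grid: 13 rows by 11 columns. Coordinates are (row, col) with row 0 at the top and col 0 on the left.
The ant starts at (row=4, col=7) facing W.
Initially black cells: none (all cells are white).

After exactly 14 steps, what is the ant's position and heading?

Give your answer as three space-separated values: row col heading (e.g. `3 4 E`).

Answer: 5 8 E

Derivation:
Step 1: on WHITE (4,7): turn R to N, flip to black, move to (3,7). |black|=1
Step 2: on WHITE (3,7): turn R to E, flip to black, move to (3,8). |black|=2
Step 3: on WHITE (3,8): turn R to S, flip to black, move to (4,8). |black|=3
Step 4: on WHITE (4,8): turn R to W, flip to black, move to (4,7). |black|=4
Step 5: on BLACK (4,7): turn L to S, flip to white, move to (5,7). |black|=3
Step 6: on WHITE (5,7): turn R to W, flip to black, move to (5,6). |black|=4
Step 7: on WHITE (5,6): turn R to N, flip to black, move to (4,6). |black|=5
Step 8: on WHITE (4,6): turn R to E, flip to black, move to (4,7). |black|=6
Step 9: on WHITE (4,7): turn R to S, flip to black, move to (5,7). |black|=7
Step 10: on BLACK (5,7): turn L to E, flip to white, move to (5,8). |black|=6
Step 11: on WHITE (5,8): turn R to S, flip to black, move to (6,8). |black|=7
Step 12: on WHITE (6,8): turn R to W, flip to black, move to (6,7). |black|=8
Step 13: on WHITE (6,7): turn R to N, flip to black, move to (5,7). |black|=9
Step 14: on WHITE (5,7): turn R to E, flip to black, move to (5,8). |black|=10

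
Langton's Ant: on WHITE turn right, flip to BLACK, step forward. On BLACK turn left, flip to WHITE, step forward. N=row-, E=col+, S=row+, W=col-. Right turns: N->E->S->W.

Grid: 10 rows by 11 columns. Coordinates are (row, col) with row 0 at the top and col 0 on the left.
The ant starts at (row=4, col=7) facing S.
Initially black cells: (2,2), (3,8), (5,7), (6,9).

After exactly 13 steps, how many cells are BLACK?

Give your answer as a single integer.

Answer: 11

Derivation:
Step 1: on WHITE (4,7): turn R to W, flip to black, move to (4,6). |black|=5
Step 2: on WHITE (4,6): turn R to N, flip to black, move to (3,6). |black|=6
Step 3: on WHITE (3,6): turn R to E, flip to black, move to (3,7). |black|=7
Step 4: on WHITE (3,7): turn R to S, flip to black, move to (4,7). |black|=8
Step 5: on BLACK (4,7): turn L to E, flip to white, move to (4,8). |black|=7
Step 6: on WHITE (4,8): turn R to S, flip to black, move to (5,8). |black|=8
Step 7: on WHITE (5,8): turn R to W, flip to black, move to (5,7). |black|=9
Step 8: on BLACK (5,7): turn L to S, flip to white, move to (6,7). |black|=8
Step 9: on WHITE (6,7): turn R to W, flip to black, move to (6,6). |black|=9
Step 10: on WHITE (6,6): turn R to N, flip to black, move to (5,6). |black|=10
Step 11: on WHITE (5,6): turn R to E, flip to black, move to (5,7). |black|=11
Step 12: on WHITE (5,7): turn R to S, flip to black, move to (6,7). |black|=12
Step 13: on BLACK (6,7): turn L to E, flip to white, move to (6,8). |black|=11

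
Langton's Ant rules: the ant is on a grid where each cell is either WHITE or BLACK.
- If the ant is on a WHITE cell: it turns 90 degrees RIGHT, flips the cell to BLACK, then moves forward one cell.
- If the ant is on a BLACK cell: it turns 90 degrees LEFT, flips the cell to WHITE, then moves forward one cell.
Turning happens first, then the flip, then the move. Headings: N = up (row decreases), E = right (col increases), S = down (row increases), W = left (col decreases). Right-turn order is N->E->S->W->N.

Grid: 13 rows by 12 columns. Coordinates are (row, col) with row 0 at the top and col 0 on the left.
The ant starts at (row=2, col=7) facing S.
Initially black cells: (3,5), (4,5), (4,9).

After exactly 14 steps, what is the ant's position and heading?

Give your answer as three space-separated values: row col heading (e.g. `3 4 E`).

Step 1: on WHITE (2,7): turn R to W, flip to black, move to (2,6). |black|=4
Step 2: on WHITE (2,6): turn R to N, flip to black, move to (1,6). |black|=5
Step 3: on WHITE (1,6): turn R to E, flip to black, move to (1,7). |black|=6
Step 4: on WHITE (1,7): turn R to S, flip to black, move to (2,7). |black|=7
Step 5: on BLACK (2,7): turn L to E, flip to white, move to (2,8). |black|=6
Step 6: on WHITE (2,8): turn R to S, flip to black, move to (3,8). |black|=7
Step 7: on WHITE (3,8): turn R to W, flip to black, move to (3,7). |black|=8
Step 8: on WHITE (3,7): turn R to N, flip to black, move to (2,7). |black|=9
Step 9: on WHITE (2,7): turn R to E, flip to black, move to (2,8). |black|=10
Step 10: on BLACK (2,8): turn L to N, flip to white, move to (1,8). |black|=9
Step 11: on WHITE (1,8): turn R to E, flip to black, move to (1,9). |black|=10
Step 12: on WHITE (1,9): turn R to S, flip to black, move to (2,9). |black|=11
Step 13: on WHITE (2,9): turn R to W, flip to black, move to (2,8). |black|=12
Step 14: on WHITE (2,8): turn R to N, flip to black, move to (1,8). |black|=13

Answer: 1 8 N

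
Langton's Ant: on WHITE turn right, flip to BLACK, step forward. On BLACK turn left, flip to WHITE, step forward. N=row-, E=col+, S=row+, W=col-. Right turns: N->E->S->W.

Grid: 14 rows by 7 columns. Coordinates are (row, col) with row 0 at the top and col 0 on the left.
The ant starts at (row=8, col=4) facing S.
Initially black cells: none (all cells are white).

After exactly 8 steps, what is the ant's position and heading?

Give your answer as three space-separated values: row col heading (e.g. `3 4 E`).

Answer: 8 4 N

Derivation:
Step 1: on WHITE (8,4): turn R to W, flip to black, move to (8,3). |black|=1
Step 2: on WHITE (8,3): turn R to N, flip to black, move to (7,3). |black|=2
Step 3: on WHITE (7,3): turn R to E, flip to black, move to (7,4). |black|=3
Step 4: on WHITE (7,4): turn R to S, flip to black, move to (8,4). |black|=4
Step 5: on BLACK (8,4): turn L to E, flip to white, move to (8,5). |black|=3
Step 6: on WHITE (8,5): turn R to S, flip to black, move to (9,5). |black|=4
Step 7: on WHITE (9,5): turn R to W, flip to black, move to (9,4). |black|=5
Step 8: on WHITE (9,4): turn R to N, flip to black, move to (8,4). |black|=6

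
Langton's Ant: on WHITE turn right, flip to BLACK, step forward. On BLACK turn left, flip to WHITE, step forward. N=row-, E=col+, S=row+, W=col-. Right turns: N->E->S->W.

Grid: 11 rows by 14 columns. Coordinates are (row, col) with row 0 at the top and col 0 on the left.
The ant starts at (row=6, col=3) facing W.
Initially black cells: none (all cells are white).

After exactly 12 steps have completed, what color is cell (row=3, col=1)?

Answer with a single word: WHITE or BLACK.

Step 1: on WHITE (6,3): turn R to N, flip to black, move to (5,3). |black|=1
Step 2: on WHITE (5,3): turn R to E, flip to black, move to (5,4). |black|=2
Step 3: on WHITE (5,4): turn R to S, flip to black, move to (6,4). |black|=3
Step 4: on WHITE (6,4): turn R to W, flip to black, move to (6,3). |black|=4
Step 5: on BLACK (6,3): turn L to S, flip to white, move to (7,3). |black|=3
Step 6: on WHITE (7,3): turn R to W, flip to black, move to (7,2). |black|=4
Step 7: on WHITE (7,2): turn R to N, flip to black, move to (6,2). |black|=5
Step 8: on WHITE (6,2): turn R to E, flip to black, move to (6,3). |black|=6
Step 9: on WHITE (6,3): turn R to S, flip to black, move to (7,3). |black|=7
Step 10: on BLACK (7,3): turn L to E, flip to white, move to (7,4). |black|=6
Step 11: on WHITE (7,4): turn R to S, flip to black, move to (8,4). |black|=7
Step 12: on WHITE (8,4): turn R to W, flip to black, move to (8,3). |black|=8

Answer: WHITE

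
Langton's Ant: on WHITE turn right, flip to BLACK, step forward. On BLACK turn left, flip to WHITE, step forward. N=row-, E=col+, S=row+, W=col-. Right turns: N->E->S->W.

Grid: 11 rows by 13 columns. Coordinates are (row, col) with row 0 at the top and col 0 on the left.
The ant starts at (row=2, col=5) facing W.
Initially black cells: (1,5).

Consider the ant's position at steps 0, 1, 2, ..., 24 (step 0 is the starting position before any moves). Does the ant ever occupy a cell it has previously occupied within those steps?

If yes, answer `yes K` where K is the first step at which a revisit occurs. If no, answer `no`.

Step 1: on WHITE (2,5): turn R to N, flip to black, move to (1,5). |black|=2 — new cell
Step 2: on BLACK (1,5): turn L to W, flip to white, move to (1,4). |black|=1 — new cell
Step 3: on WHITE (1,4): turn R to N, flip to black, move to (0,4). |black|=2 — new cell
Step 4: on WHITE (0,4): turn R to E, flip to black, move to (0,5). |black|=3 — new cell
Step 5: on WHITE (0,5): turn R to S, flip to black, move to (1,5). |black|=4 — REVISIT

Answer: yes 5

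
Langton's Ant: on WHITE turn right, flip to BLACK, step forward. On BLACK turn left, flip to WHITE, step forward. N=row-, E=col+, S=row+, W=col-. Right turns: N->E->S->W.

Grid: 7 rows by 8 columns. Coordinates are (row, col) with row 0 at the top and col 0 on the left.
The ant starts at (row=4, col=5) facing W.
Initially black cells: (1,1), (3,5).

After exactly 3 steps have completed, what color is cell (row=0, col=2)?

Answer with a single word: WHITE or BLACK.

Step 1: on WHITE (4,5): turn R to N, flip to black, move to (3,5). |black|=3
Step 2: on BLACK (3,5): turn L to W, flip to white, move to (3,4). |black|=2
Step 3: on WHITE (3,4): turn R to N, flip to black, move to (2,4). |black|=3

Answer: WHITE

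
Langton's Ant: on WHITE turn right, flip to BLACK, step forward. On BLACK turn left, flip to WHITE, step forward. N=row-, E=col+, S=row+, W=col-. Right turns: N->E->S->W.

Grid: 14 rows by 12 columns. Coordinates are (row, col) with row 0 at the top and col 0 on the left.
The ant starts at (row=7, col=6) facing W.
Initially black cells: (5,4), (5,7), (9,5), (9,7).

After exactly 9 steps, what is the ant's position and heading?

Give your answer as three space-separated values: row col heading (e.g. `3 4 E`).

Answer: 8 6 S

Derivation:
Step 1: on WHITE (7,6): turn R to N, flip to black, move to (6,6). |black|=5
Step 2: on WHITE (6,6): turn R to E, flip to black, move to (6,7). |black|=6
Step 3: on WHITE (6,7): turn R to S, flip to black, move to (7,7). |black|=7
Step 4: on WHITE (7,7): turn R to W, flip to black, move to (7,6). |black|=8
Step 5: on BLACK (7,6): turn L to S, flip to white, move to (8,6). |black|=7
Step 6: on WHITE (8,6): turn R to W, flip to black, move to (8,5). |black|=8
Step 7: on WHITE (8,5): turn R to N, flip to black, move to (7,5). |black|=9
Step 8: on WHITE (7,5): turn R to E, flip to black, move to (7,6). |black|=10
Step 9: on WHITE (7,6): turn R to S, flip to black, move to (8,6). |black|=11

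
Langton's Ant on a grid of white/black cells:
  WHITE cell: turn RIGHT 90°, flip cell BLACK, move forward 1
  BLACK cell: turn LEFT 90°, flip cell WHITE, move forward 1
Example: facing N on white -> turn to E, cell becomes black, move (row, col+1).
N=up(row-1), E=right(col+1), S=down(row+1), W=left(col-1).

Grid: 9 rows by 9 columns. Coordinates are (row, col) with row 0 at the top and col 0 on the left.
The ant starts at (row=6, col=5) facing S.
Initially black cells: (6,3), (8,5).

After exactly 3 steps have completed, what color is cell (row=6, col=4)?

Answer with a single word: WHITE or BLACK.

Step 1: on WHITE (6,5): turn R to W, flip to black, move to (6,4). |black|=3
Step 2: on WHITE (6,4): turn R to N, flip to black, move to (5,4). |black|=4
Step 3: on WHITE (5,4): turn R to E, flip to black, move to (5,5). |black|=5

Answer: BLACK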